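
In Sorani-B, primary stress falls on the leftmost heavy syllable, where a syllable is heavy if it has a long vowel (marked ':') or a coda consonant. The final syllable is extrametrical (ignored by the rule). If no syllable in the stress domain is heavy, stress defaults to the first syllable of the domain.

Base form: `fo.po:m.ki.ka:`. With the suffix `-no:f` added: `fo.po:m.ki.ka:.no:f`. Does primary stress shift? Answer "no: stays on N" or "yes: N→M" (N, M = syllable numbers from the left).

no: stays on 2

Base `fo.po:m.ki.ka:` (4 syllables):
  The final syllable (4, ka:) is extrametrical; the stress domain is syllables 1–3.
  Weights: 1 fo L, 2 po:m H, 3 ki L.
  Heavy syllables in the domain: 2. The leftmost is syllable 2 (po:m).
  → primary stress on syllable 2.
Suffixed `fo.po:m.ki.ka:.no:f` (5 syllables):
  The final syllable (5, no:f) is extrametrical; the stress domain is syllables 1–4.
  Weights: 1 fo L, 2 po:m H, 3 ki L, 4 ka: H.
  Heavy syllables in the domain: 2, 4. The leftmost is syllable 2 (po:m).
  → primary stress on syllable 2.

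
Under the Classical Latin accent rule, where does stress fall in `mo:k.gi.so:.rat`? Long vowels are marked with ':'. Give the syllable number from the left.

Classical Latin: stress the penult if heavy (long vowel or closed), else the antepenult.
Weights: 2 gi L, 3 so: H, 4 rat H.
The penult (syllable 3, so:) is heavy, so it takes stress.
Stress on syllable 3: mo:k.gi.ˈso:.rat.

3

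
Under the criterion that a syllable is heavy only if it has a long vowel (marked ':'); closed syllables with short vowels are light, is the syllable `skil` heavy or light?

`skil`: short vowel, closed (coda /l/). Short vowel → light.

light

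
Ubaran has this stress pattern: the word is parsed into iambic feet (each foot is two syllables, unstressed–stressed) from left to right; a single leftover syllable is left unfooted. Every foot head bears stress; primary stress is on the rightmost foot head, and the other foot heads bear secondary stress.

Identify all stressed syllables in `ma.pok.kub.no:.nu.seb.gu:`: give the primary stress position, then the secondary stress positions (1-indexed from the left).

Parse left to right into iambic (σˈσ) feet: (ma.ˈpok) (kub.ˈno:) (nu.ˈseb) gu:. Syllable 7 is left unfooted.
Foot heads (stressed positions): 2, 4, 6.
End Rule Rightmost: primary stress on the rightmost head = syllable 6.
Secondary stress on 2, 4: ma.ˌpok.kub.ˌno:.nu.ˈseb.gu:.

primary 6, secondary 2, 4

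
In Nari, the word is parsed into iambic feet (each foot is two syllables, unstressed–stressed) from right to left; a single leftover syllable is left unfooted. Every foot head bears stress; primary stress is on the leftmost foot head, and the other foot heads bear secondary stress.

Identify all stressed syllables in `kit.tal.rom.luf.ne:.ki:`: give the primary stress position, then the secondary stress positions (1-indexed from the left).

primary 2, secondary 4, 6

Parse right to left into iambic (σˈσ) feet: (kit.ˈtal) (rom.ˈluf) (ne:.ˈki:).
Foot heads (stressed positions): 2, 4, 6.
End Rule Leftmost: primary stress on the leftmost head = syllable 2.
Secondary stress on 4, 6: kit.ˈtal.rom.ˌluf.ne:.ˌki:.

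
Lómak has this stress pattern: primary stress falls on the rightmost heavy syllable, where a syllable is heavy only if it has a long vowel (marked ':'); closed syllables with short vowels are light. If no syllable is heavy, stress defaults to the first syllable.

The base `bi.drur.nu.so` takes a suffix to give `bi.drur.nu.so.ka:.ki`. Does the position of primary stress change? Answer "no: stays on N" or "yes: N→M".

yes: 1→5

Base `bi.drur.nu.so` (4 syllables):
  Weights: 1 bi L, 2 drur L, 3 nu L, 4 so L.
  No heavy syllable in the domain; default to the first syllable = syllable 1.
  → primary stress on syllable 1.
Suffixed `bi.drur.nu.so.ka:.ki` (6 syllables):
  Weights: 1 bi L, 2 drur L, 3 nu L, 4 so L, 5 ka: H, 6 ki L.
  Heavy syllables in the domain: 5. The rightmost is syllable 5 (ka:).
  → primary stress on syllable 5.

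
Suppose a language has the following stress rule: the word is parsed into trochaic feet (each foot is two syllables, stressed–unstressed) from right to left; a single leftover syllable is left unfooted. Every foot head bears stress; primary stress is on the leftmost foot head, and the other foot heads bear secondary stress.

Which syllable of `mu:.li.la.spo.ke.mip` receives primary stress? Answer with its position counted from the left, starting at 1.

Parse right to left into trochaic (ˈσσ) feet: (ˈmu:.li) (ˈla.spo) (ˈke.mip).
Foot heads (stressed positions): 1, 3, 5.
End Rule Leftmost: primary stress on the leftmost head = syllable 1.
Primary stress: syllable 1 → ˈmu:.li.la.spo.ke.mip.

1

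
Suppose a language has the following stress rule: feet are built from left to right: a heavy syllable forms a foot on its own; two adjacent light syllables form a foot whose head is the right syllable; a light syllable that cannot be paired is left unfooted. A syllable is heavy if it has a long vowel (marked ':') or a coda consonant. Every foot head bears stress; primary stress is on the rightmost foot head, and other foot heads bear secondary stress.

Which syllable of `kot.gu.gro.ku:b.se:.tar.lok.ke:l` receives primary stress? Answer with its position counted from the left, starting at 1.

Weights: 1 kot H, 2 gu L, 3 gro L, 4 ku:b H, 5 se: H, 6 tar H, 7 lok H, 8 ke:l H.
Parse left to right (heavy = foot alone; LL = one foot; stranded L unfooted): (ˈkot) (gu.ˈgro) (ˈku:b) (ˈse:) (ˈtar) (ˈlok) (ˈke:l).
Foot heads: 1, 3, 4, 5, 6, 7, 8.
Primary stress on the rightmost head = syllable 8.
Primary stress: syllable 8 → kot.gu.gro.ku:b.se:.tar.lok.ˈke:l.

8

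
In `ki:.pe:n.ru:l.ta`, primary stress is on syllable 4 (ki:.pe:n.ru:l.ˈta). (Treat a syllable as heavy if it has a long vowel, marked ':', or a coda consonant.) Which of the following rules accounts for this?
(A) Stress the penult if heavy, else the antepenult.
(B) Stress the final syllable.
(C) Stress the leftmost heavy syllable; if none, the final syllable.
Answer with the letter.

Rule A → syllable 3 (observed: 4).
Rule B → syllable 4 ✓.
Rule C → syllable 1 (observed: 4).

B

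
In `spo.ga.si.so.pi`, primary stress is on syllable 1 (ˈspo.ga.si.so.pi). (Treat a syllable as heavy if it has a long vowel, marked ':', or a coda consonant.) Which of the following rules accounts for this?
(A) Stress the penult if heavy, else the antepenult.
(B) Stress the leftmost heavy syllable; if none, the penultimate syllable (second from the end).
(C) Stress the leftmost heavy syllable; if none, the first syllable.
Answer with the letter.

Rule A → syllable 3 (observed: 1).
Rule B → syllable 4 (observed: 1).
Rule C → syllable 1 ✓.

C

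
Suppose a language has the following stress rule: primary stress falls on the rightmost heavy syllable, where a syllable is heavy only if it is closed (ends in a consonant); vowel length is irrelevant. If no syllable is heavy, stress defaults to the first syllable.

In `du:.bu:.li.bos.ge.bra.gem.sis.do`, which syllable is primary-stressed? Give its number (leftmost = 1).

8

Weights: 1 du: L, 2 bu: L, 3 li L, 4 bos H, 5 ge L, 6 bra L, 7 gem H, 8 sis H, 9 do L.
Heavy syllables in the domain: 4, 7, 8. The rightmost is syllable 8 (sis).
Primary stress: syllable 8 → du:.bu:.li.bos.ge.bra.gem.ˈsis.do.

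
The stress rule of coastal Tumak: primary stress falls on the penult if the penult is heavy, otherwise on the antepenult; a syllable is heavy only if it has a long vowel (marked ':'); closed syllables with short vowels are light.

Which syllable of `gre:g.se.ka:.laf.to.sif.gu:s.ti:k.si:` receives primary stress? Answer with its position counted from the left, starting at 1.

Weights: 7 gu:s H, 8 ti:k H, 9 si: H.
The penult (syllable 8, ti:k) is heavy, so it takes stress.
Primary stress: syllable 8 → gre:g.se.ka:.laf.to.sif.gu:s.ˈti:k.si:.

8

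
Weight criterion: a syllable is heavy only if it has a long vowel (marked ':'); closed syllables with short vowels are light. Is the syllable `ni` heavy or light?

`ni`: short vowel, open (no coda). Short vowel → light.

light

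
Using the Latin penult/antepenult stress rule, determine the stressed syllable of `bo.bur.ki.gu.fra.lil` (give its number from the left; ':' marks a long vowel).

4

Classical Latin: stress the penult if heavy (long vowel or closed), else the antepenult.
Weights: 4 gu L, 5 fra L, 6 lil H.
The penult (syllable 5, fra) is light, so stress falls on the antepenult (syllable 4, gu).
Stress on syllable 4: bo.bur.ki.ˈgu.fra.lil.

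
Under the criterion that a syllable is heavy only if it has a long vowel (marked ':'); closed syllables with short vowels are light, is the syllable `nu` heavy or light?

light

`nu`: short vowel, open (no coda). Short vowel → light.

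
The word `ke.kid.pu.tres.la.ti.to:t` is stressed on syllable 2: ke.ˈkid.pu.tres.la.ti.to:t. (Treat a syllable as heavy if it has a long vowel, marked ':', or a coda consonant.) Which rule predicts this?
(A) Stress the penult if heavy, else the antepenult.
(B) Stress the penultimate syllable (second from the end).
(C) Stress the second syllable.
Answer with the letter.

C

Rule A → syllable 5 (observed: 2).
Rule B → syllable 6 (observed: 2).
Rule C → syllable 2 ✓.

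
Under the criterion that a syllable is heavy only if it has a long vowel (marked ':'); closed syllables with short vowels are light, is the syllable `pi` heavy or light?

light

`pi`: short vowel, open (no coda). Short vowel → light.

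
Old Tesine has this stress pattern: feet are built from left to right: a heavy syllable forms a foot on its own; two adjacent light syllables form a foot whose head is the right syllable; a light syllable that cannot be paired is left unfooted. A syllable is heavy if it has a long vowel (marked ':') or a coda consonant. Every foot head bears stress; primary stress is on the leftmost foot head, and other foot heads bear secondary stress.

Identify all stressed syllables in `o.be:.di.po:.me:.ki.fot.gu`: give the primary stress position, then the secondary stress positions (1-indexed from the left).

Weights: 1 o L, 2 be: H, 3 di L, 4 po: H, 5 me: H, 6 ki L, 7 fot H, 8 gu L.
Parse left to right (heavy = foot alone; LL = one foot; stranded L unfooted): o (ˈbe:) di (ˈpo:) (ˈme:) ki (ˈfot) gu.
Foot heads: 2, 4, 5, 7.
Primary stress on the leftmost head = syllable 2.
Secondary stress on 4, 5, 7: o.ˈbe:.di.ˌpo:.ˌme:.ki.ˌfot.gu.

primary 2, secondary 4, 5, 7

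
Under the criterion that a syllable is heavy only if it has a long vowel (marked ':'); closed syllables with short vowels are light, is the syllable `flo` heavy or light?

`flo`: short vowel, open (no coda). Short vowel → light.

light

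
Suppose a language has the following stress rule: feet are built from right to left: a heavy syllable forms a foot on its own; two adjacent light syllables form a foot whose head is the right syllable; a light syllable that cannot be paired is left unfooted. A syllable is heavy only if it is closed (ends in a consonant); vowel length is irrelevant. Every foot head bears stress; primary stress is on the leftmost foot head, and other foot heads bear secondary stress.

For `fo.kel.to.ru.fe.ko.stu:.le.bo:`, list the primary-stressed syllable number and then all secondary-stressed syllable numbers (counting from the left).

Weights: 1 fo L, 2 kel H, 3 to L, 4 ru L, 5 fe L, 6 ko L, 7 stu: L, 8 le L, 9 bo: L.
Parse right to left (heavy = foot alone; LL = one foot; stranded L unfooted): fo (ˈkel) to (ru.ˈfe) (ko.ˈstu:) (le.ˈbo:).
Foot heads: 2, 5, 7, 9.
Primary stress on the leftmost head = syllable 2.
Secondary stress on 5, 7, 9: fo.ˈkel.to.ru.ˌfe.ko.ˌstu:.le.ˌbo:.

primary 2, secondary 5, 7, 9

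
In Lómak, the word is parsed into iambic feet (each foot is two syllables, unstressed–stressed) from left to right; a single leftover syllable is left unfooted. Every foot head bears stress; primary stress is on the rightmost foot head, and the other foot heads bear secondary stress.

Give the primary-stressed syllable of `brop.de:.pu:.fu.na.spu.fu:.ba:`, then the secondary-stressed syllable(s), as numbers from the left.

primary 8, secondary 2, 4, 6

Parse left to right into iambic (σˈσ) feet: (brop.ˈde:) (pu:.ˈfu) (na.ˈspu) (fu:.ˈba:).
Foot heads (stressed positions): 2, 4, 6, 8.
End Rule Rightmost: primary stress on the rightmost head = syllable 8.
Secondary stress on 2, 4, 6: brop.ˌde:.pu:.ˌfu.na.ˌspu.fu:.ˈba:.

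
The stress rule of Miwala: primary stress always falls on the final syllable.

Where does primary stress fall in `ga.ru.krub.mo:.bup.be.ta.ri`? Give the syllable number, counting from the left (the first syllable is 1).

The word has 8 syllables; the final syllable is syllable 8 (ri).
Primary stress: syllable 8 → ga.ru.krub.mo:.bup.be.ta.ˈri.

8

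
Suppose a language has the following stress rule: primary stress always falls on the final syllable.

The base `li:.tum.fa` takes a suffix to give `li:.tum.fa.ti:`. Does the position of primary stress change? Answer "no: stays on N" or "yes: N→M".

yes: 3→4

Base `li:.tum.fa` (3 syllables):
  The word has 3 syllables; the final syllable is syllable 3 (fa).
  → primary stress on syllable 3.
Suffixed `li:.tum.fa.ti:` (4 syllables):
  The word has 4 syllables; the final syllable is syllable 4 (ti:).
  → primary stress on syllable 4.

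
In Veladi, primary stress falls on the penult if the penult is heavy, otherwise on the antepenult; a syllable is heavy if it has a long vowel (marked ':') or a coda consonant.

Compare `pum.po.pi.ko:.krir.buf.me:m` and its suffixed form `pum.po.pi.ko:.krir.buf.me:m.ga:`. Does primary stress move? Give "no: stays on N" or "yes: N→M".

Base `pum.po.pi.ko:.krir.buf.me:m` (7 syllables):
  Weights: 5 krir H, 6 buf H, 7 me:m H.
  The penult (syllable 6, buf) is heavy, so it takes stress.
  → primary stress on syllable 6.
Suffixed `pum.po.pi.ko:.krir.buf.me:m.ga:` (8 syllables):
  Weights: 6 buf H, 7 me:m H, 8 ga: H.
  The penult (syllable 7, me:m) is heavy, so it takes stress.
  → primary stress on syllable 7.

yes: 6→7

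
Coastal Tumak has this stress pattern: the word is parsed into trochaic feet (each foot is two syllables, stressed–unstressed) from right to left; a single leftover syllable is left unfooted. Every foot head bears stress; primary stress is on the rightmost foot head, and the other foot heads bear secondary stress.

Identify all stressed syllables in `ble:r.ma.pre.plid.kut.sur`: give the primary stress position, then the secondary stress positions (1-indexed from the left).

primary 5, secondary 1, 3

Parse right to left into trochaic (ˈσσ) feet: (ˈble:r.ma) (ˈpre.plid) (ˈkut.sur).
Foot heads (stressed positions): 1, 3, 5.
End Rule Rightmost: primary stress on the rightmost head = syllable 5.
Secondary stress on 1, 3: ˌble:r.ma.ˌpre.plid.ˈkut.sur.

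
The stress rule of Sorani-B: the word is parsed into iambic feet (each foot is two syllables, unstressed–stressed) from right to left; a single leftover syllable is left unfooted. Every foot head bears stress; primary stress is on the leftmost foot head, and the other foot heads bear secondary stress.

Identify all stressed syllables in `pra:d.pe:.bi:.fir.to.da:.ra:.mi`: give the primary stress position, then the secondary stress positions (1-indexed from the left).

primary 2, secondary 4, 6, 8

Parse right to left into iambic (σˈσ) feet: (pra:d.ˈpe:) (bi:.ˈfir) (to.ˈda:) (ra:.ˈmi).
Foot heads (stressed positions): 2, 4, 6, 8.
End Rule Leftmost: primary stress on the leftmost head = syllable 2.
Secondary stress on 4, 6, 8: pra:d.ˈpe:.bi:.ˌfir.to.ˌda:.ra:.ˌmi.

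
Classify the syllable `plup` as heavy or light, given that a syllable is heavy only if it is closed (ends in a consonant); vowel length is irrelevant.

`plup`: short vowel, closed (coda /p/). Closed (coda /p/) → heavy.

heavy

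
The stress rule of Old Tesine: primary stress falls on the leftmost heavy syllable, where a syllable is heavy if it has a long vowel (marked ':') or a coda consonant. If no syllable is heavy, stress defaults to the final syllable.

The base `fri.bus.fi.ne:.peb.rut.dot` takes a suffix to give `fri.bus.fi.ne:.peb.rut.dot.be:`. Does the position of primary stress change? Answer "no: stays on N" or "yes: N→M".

no: stays on 2

Base `fri.bus.fi.ne:.peb.rut.dot` (7 syllables):
  Weights: 1 fri L, 2 bus H, 3 fi L, 4 ne: H, 5 peb H, 6 rut H, 7 dot H.
  Heavy syllables in the domain: 2, 4, 5, 6, 7. The leftmost is syllable 2 (bus).
  → primary stress on syllable 2.
Suffixed `fri.bus.fi.ne:.peb.rut.dot.be:` (8 syllables):
  Weights: 1 fri L, 2 bus H, 3 fi L, 4 ne: H, 5 peb H, 6 rut H, 7 dot H, 8 be: H.
  Heavy syllables in the domain: 2, 4, 5, 6, 7, 8. The leftmost is syllable 2 (bus).
  → primary stress on syllable 2.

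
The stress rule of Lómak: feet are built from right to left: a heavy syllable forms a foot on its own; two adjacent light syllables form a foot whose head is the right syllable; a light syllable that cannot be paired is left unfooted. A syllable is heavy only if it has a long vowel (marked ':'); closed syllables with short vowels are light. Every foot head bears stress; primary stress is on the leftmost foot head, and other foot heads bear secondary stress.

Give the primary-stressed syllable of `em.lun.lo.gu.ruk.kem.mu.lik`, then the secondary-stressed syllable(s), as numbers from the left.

Weights: 1 em L, 2 lun L, 3 lo L, 4 gu L, 5 ruk L, 6 kem L, 7 mu L, 8 lik L.
Parse right to left (heavy = foot alone; LL = one foot; stranded L unfooted): (em.ˈlun) (lo.ˈgu) (ruk.ˈkem) (mu.ˈlik).
Foot heads: 2, 4, 6, 8.
Primary stress on the leftmost head = syllable 2.
Secondary stress on 4, 6, 8: em.ˈlun.lo.ˌgu.ruk.ˌkem.mu.ˌlik.

primary 2, secondary 4, 6, 8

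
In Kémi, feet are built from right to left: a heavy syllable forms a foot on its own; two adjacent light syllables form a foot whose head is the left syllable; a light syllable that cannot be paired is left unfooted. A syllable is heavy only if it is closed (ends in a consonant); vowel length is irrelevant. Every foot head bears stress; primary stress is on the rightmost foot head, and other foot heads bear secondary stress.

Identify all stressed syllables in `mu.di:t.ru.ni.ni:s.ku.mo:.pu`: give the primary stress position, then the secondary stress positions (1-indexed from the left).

Weights: 1 mu L, 2 di:t H, 3 ru L, 4 ni L, 5 ni:s H, 6 ku L, 7 mo: L, 8 pu L.
Parse right to left (heavy = foot alone; LL = one foot; stranded L unfooted): mu (ˈdi:t) (ˈru.ni) (ˈni:s) ku (ˈmo:.pu).
Foot heads: 2, 3, 5, 7.
Primary stress on the rightmost head = syllable 7.
Secondary stress on 2, 3, 5: mu.ˌdi:t.ˌru.ni.ˌni:s.ku.ˈmo:.pu.

primary 7, secondary 2, 3, 5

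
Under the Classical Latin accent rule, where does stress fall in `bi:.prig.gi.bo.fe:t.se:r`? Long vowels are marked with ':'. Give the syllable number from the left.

5

Classical Latin: stress the penult if heavy (long vowel or closed), else the antepenult.
Weights: 4 bo L, 5 fe:t H, 6 se:r H.
The penult (syllable 5, fe:t) is heavy, so it takes stress.
Stress on syllable 5: bi:.prig.gi.bo.ˈfe:t.se:r.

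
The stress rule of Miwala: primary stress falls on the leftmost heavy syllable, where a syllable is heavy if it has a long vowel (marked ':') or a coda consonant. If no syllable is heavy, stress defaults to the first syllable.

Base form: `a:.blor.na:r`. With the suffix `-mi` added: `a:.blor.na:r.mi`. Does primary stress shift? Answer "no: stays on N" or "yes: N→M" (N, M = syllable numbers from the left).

no: stays on 1

Base `a:.blor.na:r` (3 syllables):
  Weights: 1 a: H, 2 blor H, 3 na:r H.
  Heavy syllables in the domain: 1, 2, 3. The leftmost is syllable 1 (a:).
  → primary stress on syllable 1.
Suffixed `a:.blor.na:r.mi` (4 syllables):
  Weights: 1 a: H, 2 blor H, 3 na:r H, 4 mi L.
  Heavy syllables in the domain: 1, 2, 3. The leftmost is syllable 1 (a:).
  → primary stress on syllable 1.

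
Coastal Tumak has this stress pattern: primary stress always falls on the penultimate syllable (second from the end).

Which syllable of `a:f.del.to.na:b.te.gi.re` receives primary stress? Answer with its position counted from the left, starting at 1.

The word has 7 syllables; the penultimate syllable (second from the end) is syllable 6 (gi).
Primary stress: syllable 6 → a:f.del.to.na:b.te.ˈgi.re.

6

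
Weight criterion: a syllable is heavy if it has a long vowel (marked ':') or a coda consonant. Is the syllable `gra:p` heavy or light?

`gra:p`: long vowel, closed (coda /p/). Long vowel and closed → heavy.

heavy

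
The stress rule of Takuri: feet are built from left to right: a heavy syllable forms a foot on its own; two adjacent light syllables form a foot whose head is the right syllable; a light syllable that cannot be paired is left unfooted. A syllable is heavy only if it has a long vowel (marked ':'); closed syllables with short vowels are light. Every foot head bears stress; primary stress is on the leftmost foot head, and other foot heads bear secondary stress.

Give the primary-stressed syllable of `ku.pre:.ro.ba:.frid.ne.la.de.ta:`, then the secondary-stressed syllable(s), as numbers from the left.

Weights: 1 ku L, 2 pre: H, 3 ro L, 4 ba: H, 5 frid L, 6 ne L, 7 la L, 8 de L, 9 ta: H.
Parse left to right (heavy = foot alone; LL = one foot; stranded L unfooted): ku (ˈpre:) ro (ˈba:) (frid.ˈne) (la.ˈde) (ˈta:).
Foot heads: 2, 4, 6, 8, 9.
Primary stress on the leftmost head = syllable 2.
Secondary stress on 4, 6, 8, 9: ku.ˈpre:.ro.ˌba:.frid.ˌne.la.ˌde.ˌta:.

primary 2, secondary 4, 6, 8, 9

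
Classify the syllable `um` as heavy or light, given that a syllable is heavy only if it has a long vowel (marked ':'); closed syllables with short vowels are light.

light

`um`: short vowel, closed (coda /m/). Short vowel → light.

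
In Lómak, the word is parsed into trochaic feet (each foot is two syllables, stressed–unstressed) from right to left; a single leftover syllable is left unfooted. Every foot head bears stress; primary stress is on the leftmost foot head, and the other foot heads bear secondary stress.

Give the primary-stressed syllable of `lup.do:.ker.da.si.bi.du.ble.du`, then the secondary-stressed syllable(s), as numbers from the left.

primary 2, secondary 4, 6, 8

Parse right to left into trochaic (ˈσσ) feet: lup (ˈdo:.ker) (ˈda.si) (ˈbi.du) (ˈble.du). Syllable 1 is left unfooted.
Foot heads (stressed positions): 2, 4, 6, 8.
End Rule Leftmost: primary stress on the leftmost head = syllable 2.
Secondary stress on 4, 6, 8: lup.ˈdo:.ker.ˌda.si.ˌbi.du.ˌble.du.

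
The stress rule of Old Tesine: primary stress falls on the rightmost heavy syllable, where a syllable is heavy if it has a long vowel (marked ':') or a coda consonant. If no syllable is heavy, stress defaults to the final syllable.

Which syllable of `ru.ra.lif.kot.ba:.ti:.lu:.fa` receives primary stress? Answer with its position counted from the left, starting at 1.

7

Weights: 1 ru L, 2 ra L, 3 lif H, 4 kot H, 5 ba: H, 6 ti: H, 7 lu: H, 8 fa L.
Heavy syllables in the domain: 3, 4, 5, 6, 7. The rightmost is syllable 7 (lu:).
Primary stress: syllable 7 → ru.ra.lif.kot.ba:.ti:.ˈlu:.fa.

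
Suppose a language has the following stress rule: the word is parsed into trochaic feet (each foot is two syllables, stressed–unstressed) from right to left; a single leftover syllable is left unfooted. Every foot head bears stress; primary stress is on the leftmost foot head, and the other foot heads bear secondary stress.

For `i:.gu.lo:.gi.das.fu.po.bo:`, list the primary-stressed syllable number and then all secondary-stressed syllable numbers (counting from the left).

Parse right to left into trochaic (ˈσσ) feet: (ˈi:.gu) (ˈlo:.gi) (ˈdas.fu) (ˈpo.bo:).
Foot heads (stressed positions): 1, 3, 5, 7.
End Rule Leftmost: primary stress on the leftmost head = syllable 1.
Secondary stress on 3, 5, 7: ˈi:.gu.ˌlo:.gi.ˌdas.fu.ˌpo.bo:.

primary 1, secondary 3, 5, 7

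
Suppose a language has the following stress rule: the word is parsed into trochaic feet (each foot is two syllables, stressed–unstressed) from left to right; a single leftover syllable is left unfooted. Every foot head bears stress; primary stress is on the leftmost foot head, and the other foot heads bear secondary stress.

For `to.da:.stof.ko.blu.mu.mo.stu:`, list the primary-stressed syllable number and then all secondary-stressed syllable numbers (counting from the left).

Parse left to right into trochaic (ˈσσ) feet: (ˈto.da:) (ˈstof.ko) (ˈblu.mu) (ˈmo.stu:).
Foot heads (stressed positions): 1, 3, 5, 7.
End Rule Leftmost: primary stress on the leftmost head = syllable 1.
Secondary stress on 3, 5, 7: ˈto.da:.ˌstof.ko.ˌblu.mu.ˌmo.stu:.

primary 1, secondary 3, 5, 7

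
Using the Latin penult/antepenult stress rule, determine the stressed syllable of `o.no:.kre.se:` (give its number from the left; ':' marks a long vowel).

2

Classical Latin: stress the penult if heavy (long vowel or closed), else the antepenult.
Weights: 2 no: H, 3 kre L, 4 se: H.
The penult (syllable 3, kre) is light, so stress falls on the antepenult (syllable 2, no:).
Stress on syllable 2: o.ˈno:.kre.se:.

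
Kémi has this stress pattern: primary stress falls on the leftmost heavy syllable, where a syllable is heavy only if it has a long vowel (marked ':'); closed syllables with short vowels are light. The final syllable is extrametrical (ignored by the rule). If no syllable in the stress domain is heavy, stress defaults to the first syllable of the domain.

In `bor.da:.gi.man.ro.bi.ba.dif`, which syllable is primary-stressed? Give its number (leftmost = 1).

2

The final syllable (8, dif) is extrametrical; the stress domain is syllables 1–7.
Weights: 1 bor L, 2 da: H, 3 gi L, 4 man L, 5 ro L, 6 bi L, 7 ba L.
Heavy syllables in the domain: 2. The leftmost is syllable 2 (da:).
Primary stress: syllable 2 → bor.ˈda:.gi.man.ro.bi.ba.dif.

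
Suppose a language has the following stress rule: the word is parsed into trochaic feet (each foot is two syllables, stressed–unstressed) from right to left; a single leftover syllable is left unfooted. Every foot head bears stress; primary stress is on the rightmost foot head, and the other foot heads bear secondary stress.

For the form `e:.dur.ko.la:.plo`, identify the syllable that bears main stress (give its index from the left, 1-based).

Parse right to left into trochaic (ˈσσ) feet: e: (ˈdur.ko) (ˈla:.plo). Syllable 1 is left unfooted.
Foot heads (stressed positions): 2, 4.
End Rule Rightmost: primary stress on the rightmost head = syllable 4.
Primary stress: syllable 4 → e:.dur.ko.ˈla:.plo.

4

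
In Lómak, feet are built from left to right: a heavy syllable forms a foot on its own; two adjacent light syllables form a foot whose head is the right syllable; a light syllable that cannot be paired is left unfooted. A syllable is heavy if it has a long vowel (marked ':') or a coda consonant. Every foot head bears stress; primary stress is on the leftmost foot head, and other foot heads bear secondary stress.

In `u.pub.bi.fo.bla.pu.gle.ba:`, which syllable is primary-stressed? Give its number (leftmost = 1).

2

Weights: 1 u L, 2 pub H, 3 bi L, 4 fo L, 5 bla L, 6 pu L, 7 gle L, 8 ba: H.
Parse left to right (heavy = foot alone; LL = one foot; stranded L unfooted): u (ˈpub) (bi.ˈfo) (bla.ˈpu) gle (ˈba:).
Foot heads: 2, 4, 6, 8.
Primary stress on the leftmost head = syllable 2.
Primary stress: syllable 2 → u.ˈpub.bi.fo.bla.pu.gle.ba:.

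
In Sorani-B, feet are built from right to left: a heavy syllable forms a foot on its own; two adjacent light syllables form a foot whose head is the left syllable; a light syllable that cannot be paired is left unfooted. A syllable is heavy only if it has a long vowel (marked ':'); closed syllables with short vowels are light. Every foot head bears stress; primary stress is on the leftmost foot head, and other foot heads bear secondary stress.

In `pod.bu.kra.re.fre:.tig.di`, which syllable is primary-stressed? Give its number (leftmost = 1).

1

Weights: 1 pod L, 2 bu L, 3 kra L, 4 re L, 5 fre: H, 6 tig L, 7 di L.
Parse right to left (heavy = foot alone; LL = one foot; stranded L unfooted): (ˈpod.bu) (ˈkra.re) (ˈfre:) (ˈtig.di).
Foot heads: 1, 3, 5, 6.
Primary stress on the leftmost head = syllable 1.
Primary stress: syllable 1 → ˈpod.bu.kra.re.fre:.tig.di.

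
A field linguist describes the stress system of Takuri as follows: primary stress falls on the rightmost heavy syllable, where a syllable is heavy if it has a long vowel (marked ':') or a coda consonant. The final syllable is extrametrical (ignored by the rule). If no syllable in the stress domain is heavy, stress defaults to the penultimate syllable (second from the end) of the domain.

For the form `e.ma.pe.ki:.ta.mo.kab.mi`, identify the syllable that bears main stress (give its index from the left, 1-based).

7

The final syllable (8, mi) is extrametrical; the stress domain is syllables 1–7.
Weights: 1 e L, 2 ma L, 3 pe L, 4 ki: H, 5 ta L, 6 mo L, 7 kab H.
Heavy syllables in the domain: 4, 7. The rightmost is syllable 7 (kab).
Primary stress: syllable 7 → e.ma.pe.ki:.ta.mo.ˈkab.mi.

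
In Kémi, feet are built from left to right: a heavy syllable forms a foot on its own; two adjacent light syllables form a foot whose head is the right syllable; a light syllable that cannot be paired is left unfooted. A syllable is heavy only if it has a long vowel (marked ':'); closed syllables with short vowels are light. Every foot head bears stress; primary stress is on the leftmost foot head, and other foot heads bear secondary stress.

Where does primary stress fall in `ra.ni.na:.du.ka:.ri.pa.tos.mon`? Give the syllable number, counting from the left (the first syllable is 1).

Weights: 1 ra L, 2 ni L, 3 na: H, 4 du L, 5 ka: H, 6 ri L, 7 pa L, 8 tos L, 9 mon L.
Parse left to right (heavy = foot alone; LL = one foot; stranded L unfooted): (ra.ˈni) (ˈna:) du (ˈka:) (ri.ˈpa) (tos.ˈmon).
Foot heads: 2, 3, 5, 7, 9.
Primary stress on the leftmost head = syllable 2.
Primary stress: syllable 2 → ra.ˈni.na:.du.ka:.ri.pa.tos.mon.

2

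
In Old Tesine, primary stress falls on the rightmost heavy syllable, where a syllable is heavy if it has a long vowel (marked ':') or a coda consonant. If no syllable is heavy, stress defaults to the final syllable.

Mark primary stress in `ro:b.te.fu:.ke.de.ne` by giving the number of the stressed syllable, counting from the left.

3

Weights: 1 ro:b H, 2 te L, 3 fu: H, 4 ke L, 5 de L, 6 ne L.
Heavy syllables in the domain: 1, 3. The rightmost is syllable 3 (fu:).
Primary stress: syllable 3 → ro:b.te.ˈfu:.ke.de.ne.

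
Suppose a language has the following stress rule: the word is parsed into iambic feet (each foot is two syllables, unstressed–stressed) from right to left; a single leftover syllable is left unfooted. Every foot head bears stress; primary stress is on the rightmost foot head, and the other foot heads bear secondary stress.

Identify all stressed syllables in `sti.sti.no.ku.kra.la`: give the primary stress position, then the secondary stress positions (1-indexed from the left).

Parse right to left into iambic (σˈσ) feet: (sti.ˈsti) (no.ˈku) (kra.ˈla).
Foot heads (stressed positions): 2, 4, 6.
End Rule Rightmost: primary stress on the rightmost head = syllable 6.
Secondary stress on 2, 4: sti.ˌsti.no.ˌku.kra.ˈla.

primary 6, secondary 2, 4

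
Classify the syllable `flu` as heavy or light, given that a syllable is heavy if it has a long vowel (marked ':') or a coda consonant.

light

`flu`: short vowel, open (no coda). Short vowel, open → light.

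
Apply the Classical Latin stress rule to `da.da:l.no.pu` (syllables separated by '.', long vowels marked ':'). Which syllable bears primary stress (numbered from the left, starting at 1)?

Classical Latin: stress the penult if heavy (long vowel or closed), else the antepenult.
Weights: 2 da:l H, 3 no L, 4 pu L.
The penult (syllable 3, no) is light, so stress falls on the antepenult (syllable 2, da:l).
Stress on syllable 2: da.ˈda:l.no.pu.

2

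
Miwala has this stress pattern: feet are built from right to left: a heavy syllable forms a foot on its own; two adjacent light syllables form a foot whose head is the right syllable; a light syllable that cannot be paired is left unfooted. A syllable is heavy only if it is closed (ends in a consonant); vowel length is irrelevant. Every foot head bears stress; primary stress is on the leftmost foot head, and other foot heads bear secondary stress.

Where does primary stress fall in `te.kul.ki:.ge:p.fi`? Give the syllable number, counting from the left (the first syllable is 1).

2

Weights: 1 te L, 2 kul H, 3 ki: L, 4 ge:p H, 5 fi L.
Parse right to left (heavy = foot alone; LL = one foot; stranded L unfooted): te (ˈkul) ki: (ˈge:p) fi.
Foot heads: 2, 4.
Primary stress on the leftmost head = syllable 2.
Primary stress: syllable 2 → te.ˈkul.ki:.ge:p.fi.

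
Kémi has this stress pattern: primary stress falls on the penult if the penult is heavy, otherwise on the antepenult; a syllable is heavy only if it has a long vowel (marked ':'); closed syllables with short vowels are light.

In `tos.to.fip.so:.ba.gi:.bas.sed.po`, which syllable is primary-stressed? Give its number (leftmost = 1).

Weights: 7 bas L, 8 sed L, 9 po L.
The penult (syllable 8, sed) is light, so stress falls on the antepenult (syllable 7, bas).
Primary stress: syllable 7 → tos.to.fip.so:.ba.gi:.ˈbas.sed.po.

7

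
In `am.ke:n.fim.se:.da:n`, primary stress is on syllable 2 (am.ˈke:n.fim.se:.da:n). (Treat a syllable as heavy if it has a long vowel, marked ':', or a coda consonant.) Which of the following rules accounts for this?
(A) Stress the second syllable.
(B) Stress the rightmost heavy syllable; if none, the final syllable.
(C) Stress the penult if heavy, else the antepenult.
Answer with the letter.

A

Rule A → syllable 2 ✓.
Rule B → syllable 5 (observed: 2).
Rule C → syllable 4 (observed: 2).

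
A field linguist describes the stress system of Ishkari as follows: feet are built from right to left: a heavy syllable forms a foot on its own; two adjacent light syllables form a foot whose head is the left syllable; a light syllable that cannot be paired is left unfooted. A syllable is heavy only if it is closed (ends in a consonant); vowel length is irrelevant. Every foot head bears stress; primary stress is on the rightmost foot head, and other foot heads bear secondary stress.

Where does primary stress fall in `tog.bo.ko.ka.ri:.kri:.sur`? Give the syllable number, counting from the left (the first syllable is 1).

7

Weights: 1 tog H, 2 bo L, 3 ko L, 4 ka L, 5 ri: L, 6 kri: L, 7 sur H.
Parse right to left (heavy = foot alone; LL = one foot; stranded L unfooted): (ˈtog) bo (ˈko.ka) (ˈri:.kri:) (ˈsur).
Foot heads: 1, 3, 5, 7.
Primary stress on the rightmost head = syllable 7.
Primary stress: syllable 7 → tog.bo.ko.ka.ri:.kri:.ˈsur.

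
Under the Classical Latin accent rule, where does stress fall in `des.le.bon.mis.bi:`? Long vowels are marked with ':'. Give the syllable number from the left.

4

Classical Latin: stress the penult if heavy (long vowel or closed), else the antepenult.
Weights: 3 bon H, 4 mis H, 5 bi: H.
The penult (syllable 4, mis) is heavy, so it takes stress.
Stress on syllable 4: des.le.bon.ˈmis.bi:.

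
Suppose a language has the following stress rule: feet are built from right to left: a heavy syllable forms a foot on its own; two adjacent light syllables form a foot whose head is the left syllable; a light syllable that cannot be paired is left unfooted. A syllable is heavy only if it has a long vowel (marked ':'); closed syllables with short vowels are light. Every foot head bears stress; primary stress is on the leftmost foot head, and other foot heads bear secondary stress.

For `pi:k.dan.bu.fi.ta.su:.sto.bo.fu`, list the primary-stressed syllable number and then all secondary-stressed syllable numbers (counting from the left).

primary 1, secondary 2, 4, 6, 8

Weights: 1 pi:k H, 2 dan L, 3 bu L, 4 fi L, 5 ta L, 6 su: H, 7 sto L, 8 bo L, 9 fu L.
Parse right to left (heavy = foot alone; LL = one foot; stranded L unfooted): (ˈpi:k) (ˈdan.bu) (ˈfi.ta) (ˈsu:) sto (ˈbo.fu).
Foot heads: 1, 2, 4, 6, 8.
Primary stress on the leftmost head = syllable 1.
Secondary stress on 2, 4, 6, 8: ˈpi:k.ˌdan.bu.ˌfi.ta.ˌsu:.sto.ˌbo.fu.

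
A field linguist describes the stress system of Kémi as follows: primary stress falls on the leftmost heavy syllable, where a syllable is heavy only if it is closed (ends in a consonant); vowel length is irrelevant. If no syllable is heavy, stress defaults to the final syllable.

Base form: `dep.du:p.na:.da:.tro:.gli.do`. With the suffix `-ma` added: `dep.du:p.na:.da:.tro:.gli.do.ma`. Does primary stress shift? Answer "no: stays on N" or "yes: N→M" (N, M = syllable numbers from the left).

Base `dep.du:p.na:.da:.tro:.gli.do` (7 syllables):
  Weights: 1 dep H, 2 du:p H, 3 na: L, 4 da: L, 5 tro: L, 6 gli L, 7 do L.
  Heavy syllables in the domain: 1, 2. The leftmost is syllable 1 (dep).
  → primary stress on syllable 1.
Suffixed `dep.du:p.na:.da:.tro:.gli.do.ma` (8 syllables):
  Weights: 1 dep H, 2 du:p H, 3 na: L, 4 da: L, 5 tro: L, 6 gli L, 7 do L, 8 ma L.
  Heavy syllables in the domain: 1, 2. The leftmost is syllable 1 (dep).
  → primary stress on syllable 1.

no: stays on 1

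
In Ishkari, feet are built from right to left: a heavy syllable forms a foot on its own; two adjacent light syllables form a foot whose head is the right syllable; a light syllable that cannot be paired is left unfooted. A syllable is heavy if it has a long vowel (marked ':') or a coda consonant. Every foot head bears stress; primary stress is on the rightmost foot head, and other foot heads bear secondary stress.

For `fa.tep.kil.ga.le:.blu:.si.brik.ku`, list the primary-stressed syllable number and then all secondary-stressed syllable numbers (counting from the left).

primary 8, secondary 2, 3, 5, 6

Weights: 1 fa L, 2 tep H, 3 kil H, 4 ga L, 5 le: H, 6 blu: H, 7 si L, 8 brik H, 9 ku L.
Parse right to left (heavy = foot alone; LL = one foot; stranded L unfooted): fa (ˈtep) (ˈkil) ga (ˈle:) (ˈblu:) si (ˈbrik) ku.
Foot heads: 2, 3, 5, 6, 8.
Primary stress on the rightmost head = syllable 8.
Secondary stress on 2, 3, 5, 6: fa.ˌtep.ˌkil.ga.ˌle:.ˌblu:.si.ˈbrik.ku.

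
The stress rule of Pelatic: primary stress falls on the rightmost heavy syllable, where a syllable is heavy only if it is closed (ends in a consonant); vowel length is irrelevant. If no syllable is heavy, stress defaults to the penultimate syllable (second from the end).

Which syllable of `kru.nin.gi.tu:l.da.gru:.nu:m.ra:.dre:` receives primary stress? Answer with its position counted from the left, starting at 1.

Weights: 1 kru L, 2 nin H, 3 gi L, 4 tu:l H, 5 da L, 6 gru: L, 7 nu:m H, 8 ra: L, 9 dre: L.
Heavy syllables in the domain: 2, 4, 7. The rightmost is syllable 7 (nu:m).
Primary stress: syllable 7 → kru.nin.gi.tu:l.da.gru:.ˈnu:m.ra:.dre:.

7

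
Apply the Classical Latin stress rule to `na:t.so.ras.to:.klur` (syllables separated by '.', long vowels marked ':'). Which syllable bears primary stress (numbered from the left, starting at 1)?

4

Classical Latin: stress the penult if heavy (long vowel or closed), else the antepenult.
Weights: 3 ras H, 4 to: H, 5 klur H.
The penult (syllable 4, to:) is heavy, so it takes stress.
Stress on syllable 4: na:t.so.ras.ˈto:.klur.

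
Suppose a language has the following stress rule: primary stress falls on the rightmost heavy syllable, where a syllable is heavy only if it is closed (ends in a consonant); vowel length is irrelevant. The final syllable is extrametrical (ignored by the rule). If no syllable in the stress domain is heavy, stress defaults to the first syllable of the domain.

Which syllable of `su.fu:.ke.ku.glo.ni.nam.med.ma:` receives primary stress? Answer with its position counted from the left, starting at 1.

8

The final syllable (9, ma:) is extrametrical; the stress domain is syllables 1–8.
Weights: 1 su L, 2 fu: L, 3 ke L, 4 ku L, 5 glo L, 6 ni L, 7 nam H, 8 med H.
Heavy syllables in the domain: 7, 8. The rightmost is syllable 8 (med).
Primary stress: syllable 8 → su.fu:.ke.ku.glo.ni.nam.ˈmed.ma:.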